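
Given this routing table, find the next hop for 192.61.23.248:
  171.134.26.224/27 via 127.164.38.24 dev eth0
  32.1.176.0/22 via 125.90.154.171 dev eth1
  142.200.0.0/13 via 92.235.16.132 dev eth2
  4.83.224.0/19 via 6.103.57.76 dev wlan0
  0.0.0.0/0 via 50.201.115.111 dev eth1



Longest prefix match for 192.61.23.248:
  /27 171.134.26.224: no
  /22 32.1.176.0: no
  /13 142.200.0.0: no
  /19 4.83.224.0: no
  /0 0.0.0.0: MATCH
Selected: next-hop 50.201.115.111 via eth1 (matched /0)


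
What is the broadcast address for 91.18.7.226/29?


Network: 91.18.7.224/29
Host bits = 3
Set all host bits to 1:
Broadcast: 91.18.7.231


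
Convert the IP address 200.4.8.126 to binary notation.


200 = 11001000
4 = 00000100
8 = 00001000
126 = 01111110
Binary: 11001000.00000100.00001000.01111110


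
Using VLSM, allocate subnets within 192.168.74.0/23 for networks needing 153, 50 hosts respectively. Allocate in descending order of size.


153 hosts -> /24 (254 usable): 192.168.74.0/24
50 hosts -> /26 (62 usable): 192.168.75.0/26
Allocation: 192.168.74.0/24 (153 hosts, 254 usable); 192.168.75.0/26 (50 hosts, 62 usable)


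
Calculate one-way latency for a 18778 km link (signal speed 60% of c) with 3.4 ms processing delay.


Speed = 0.6 * 3e5 km/s = 180000 km/s
Propagation delay = 18778 / 180000 = 0.1043 s = 104.3222 ms
Processing delay = 3.4 ms
Total one-way latency = 107.7222 ms


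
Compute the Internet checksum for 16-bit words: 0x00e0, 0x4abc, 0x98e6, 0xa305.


Sum all words (with carry folding):
+ 0x00e0 = 0x00e0
+ 0x4abc = 0x4b9c
+ 0x98e6 = 0xe482
+ 0xa305 = 0x8788
One's complement: ~0x8788
Checksum = 0x7877


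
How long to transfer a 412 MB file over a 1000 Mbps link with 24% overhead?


Effective throughput = 1000 * (1 - 24/100) = 760 Mbps
File size in Mb = 412 * 8 = 3296 Mb
Time = 3296 / 760
Time = 4.3368 seconds


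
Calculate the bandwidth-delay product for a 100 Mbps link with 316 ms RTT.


BDP = bandwidth * RTT
= 100 Mbps * 316 ms
= 100 * 1e6 * 316 / 1000 bits
= 31600000 bits
= 3950000 bytes
= 3857.4219 KB
BDP = 31600000 bits (3950000 bytes)


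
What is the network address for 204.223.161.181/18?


IP:   11001100.11011111.10100001.10110101
Mask: 11111111.11111111.11000000.00000000
AND operation:
Net:  11001100.11011111.10000000.00000000
Network: 204.223.128.0/18


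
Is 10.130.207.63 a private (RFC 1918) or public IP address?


RFC 1918 private ranges:
  10.0.0.0/8 (10.0.0.0 - 10.255.255.255)
  172.16.0.0/12 (172.16.0.0 - 172.31.255.255)
  192.168.0.0/16 (192.168.0.0 - 192.168.255.255)
Private (in 10.0.0.0/8)


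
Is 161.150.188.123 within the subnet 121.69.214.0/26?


Subnet network: 121.69.214.0
Test IP AND mask: 161.150.188.64
No, 161.150.188.123 is not in 121.69.214.0/26


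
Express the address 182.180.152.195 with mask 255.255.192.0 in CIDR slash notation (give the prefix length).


Binary: 11111111.11111111.11000000.00000000
Count leading 1s
Prefix: /18


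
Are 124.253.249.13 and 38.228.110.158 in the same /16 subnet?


Mask: 255.255.0.0
124.253.249.13 AND mask = 124.253.0.0
38.228.110.158 AND mask = 38.228.0.0
No, different subnets (124.253.0.0 vs 38.228.0.0)


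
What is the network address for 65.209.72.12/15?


IP:   01000001.11010001.01001000.00001100
Mask: 11111111.11111110.00000000.00000000
AND operation:
Net:  01000001.11010000.00000000.00000000
Network: 65.208.0.0/15


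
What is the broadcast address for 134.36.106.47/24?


Network: 134.36.106.0/24
Host bits = 8
Set all host bits to 1:
Broadcast: 134.36.106.255


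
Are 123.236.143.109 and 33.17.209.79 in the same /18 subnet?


Mask: 255.255.192.0
123.236.143.109 AND mask = 123.236.128.0
33.17.209.79 AND mask = 33.17.192.0
No, different subnets (123.236.128.0 vs 33.17.192.0)


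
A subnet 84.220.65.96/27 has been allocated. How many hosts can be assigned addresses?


Host bits = 32 - 27 = 5
Total addresses = 2^5 = 32
Usable = total - 2 (network and broadcast)
Usable hosts: 30


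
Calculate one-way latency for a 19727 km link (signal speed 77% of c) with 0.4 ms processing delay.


Speed = 0.77 * 3e5 km/s = 231000 km/s
Propagation delay = 19727 / 231000 = 0.0854 s = 85.3983 ms
Processing delay = 0.4 ms
Total one-way latency = 85.7983 ms


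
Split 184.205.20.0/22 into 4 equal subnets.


New prefix = 22 + 2 = 24
Each subnet has 256 addresses
  184.205.20.0/24
  184.205.21.0/24
  184.205.22.0/24
  184.205.23.0/24
Subnets: 184.205.20.0/24, 184.205.21.0/24, 184.205.22.0/24, 184.205.23.0/24


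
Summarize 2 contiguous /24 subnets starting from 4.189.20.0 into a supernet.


Original prefix: /24
Number of subnets: 2 = 2^1
New prefix = 24 - 1 = 23
Supernet: 4.189.20.0/23


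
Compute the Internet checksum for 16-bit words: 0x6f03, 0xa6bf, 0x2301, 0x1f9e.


Sum all words (with carry folding):
+ 0x6f03 = 0x6f03
+ 0xa6bf = 0x15c3
+ 0x2301 = 0x38c4
+ 0x1f9e = 0x5862
One's complement: ~0x5862
Checksum = 0xa79d


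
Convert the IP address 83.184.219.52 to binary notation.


83 = 01010011
184 = 10111000
219 = 11011011
52 = 00110100
Binary: 01010011.10111000.11011011.00110100


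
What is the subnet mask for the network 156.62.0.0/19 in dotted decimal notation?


/19 means 19 network bits, 13 host bits
Binary: 11111111111111111110000000000000
Mask: 255.255.224.0


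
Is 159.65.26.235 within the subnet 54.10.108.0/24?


Subnet network: 54.10.108.0
Test IP AND mask: 159.65.26.0
No, 159.65.26.235 is not in 54.10.108.0/24


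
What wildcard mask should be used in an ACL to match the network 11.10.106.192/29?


Subnet mask: 255.255.255.248
Wildcard = 255.255.255.255 - subnet mask
255 - 255 = 0
255 - 255 = 0
255 - 255 = 0
255 - 248 = 7
Wildcard: 0.0.0.7


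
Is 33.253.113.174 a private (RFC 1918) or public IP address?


RFC 1918 private ranges:
  10.0.0.0/8 (10.0.0.0 - 10.255.255.255)
  172.16.0.0/12 (172.16.0.0 - 172.31.255.255)
  192.168.0.0/16 (192.168.0.0 - 192.168.255.255)
Public (not in any RFC 1918 range)


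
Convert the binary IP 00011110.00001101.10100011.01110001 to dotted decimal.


00011110 = 30
00001101 = 13
10100011 = 163
01110001 = 113
IP: 30.13.163.113


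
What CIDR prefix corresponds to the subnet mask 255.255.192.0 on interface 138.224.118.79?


Binary: 11111111.11111111.11000000.00000000
Count leading 1s
Prefix: /18


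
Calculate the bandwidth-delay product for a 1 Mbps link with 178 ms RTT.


BDP = bandwidth * RTT
= 1 Mbps * 178 ms
= 1 * 1e6 * 178 / 1000 bits
= 178000 bits
= 22250 bytes
= 21.7285 KB
BDP = 178000 bits (22250 bytes)


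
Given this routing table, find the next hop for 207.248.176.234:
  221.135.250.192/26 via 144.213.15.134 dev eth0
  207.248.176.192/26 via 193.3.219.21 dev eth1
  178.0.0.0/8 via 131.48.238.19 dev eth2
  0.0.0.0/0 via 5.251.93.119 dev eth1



Longest prefix match for 207.248.176.234:
  /26 221.135.250.192: no
  /26 207.248.176.192: MATCH
  /8 178.0.0.0: no
  /0 0.0.0.0: MATCH
Selected: next-hop 193.3.219.21 via eth1 (matched /26)


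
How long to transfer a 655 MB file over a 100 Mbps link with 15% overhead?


Effective throughput = 100 * (1 - 15/100) = 85 Mbps
File size in Mb = 655 * 8 = 5240 Mb
Time = 5240 / 85
Time = 61.6471 seconds


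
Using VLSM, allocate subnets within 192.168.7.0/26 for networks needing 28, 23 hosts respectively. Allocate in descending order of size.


28 hosts -> /27 (30 usable): 192.168.7.0/27
23 hosts -> /27 (30 usable): 192.168.7.32/27
Allocation: 192.168.7.0/27 (28 hosts, 30 usable); 192.168.7.32/27 (23 hosts, 30 usable)


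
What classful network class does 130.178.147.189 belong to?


First octet: 130
Binary: 10000010
10xxxxxx -> Class B (128-191)
Class B, default mask 255.255.0.0 (/16)


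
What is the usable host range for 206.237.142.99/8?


Network: 206.0.0.0
Broadcast: 206.255.255.255
First usable = network + 1
Last usable = broadcast - 1
Range: 206.0.0.1 to 206.255.255.254


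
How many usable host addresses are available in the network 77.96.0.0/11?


Host bits = 32 - 11 = 21
Total addresses = 2^21 = 2097152
Usable = total - 2 (network and broadcast)
Usable hosts: 2097150


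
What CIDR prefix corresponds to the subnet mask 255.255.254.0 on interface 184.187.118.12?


Binary: 11111111.11111111.11111110.00000000
Count leading 1s
Prefix: /23


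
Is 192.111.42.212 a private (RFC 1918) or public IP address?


RFC 1918 private ranges:
  10.0.0.0/8 (10.0.0.0 - 10.255.255.255)
  172.16.0.0/12 (172.16.0.0 - 172.31.255.255)
  192.168.0.0/16 (192.168.0.0 - 192.168.255.255)
Public (not in any RFC 1918 range)


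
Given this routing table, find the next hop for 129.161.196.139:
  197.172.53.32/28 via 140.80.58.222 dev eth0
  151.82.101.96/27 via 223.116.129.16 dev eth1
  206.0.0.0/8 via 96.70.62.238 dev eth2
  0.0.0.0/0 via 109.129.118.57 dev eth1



Longest prefix match for 129.161.196.139:
  /28 197.172.53.32: no
  /27 151.82.101.96: no
  /8 206.0.0.0: no
  /0 0.0.0.0: MATCH
Selected: next-hop 109.129.118.57 via eth1 (matched /0)


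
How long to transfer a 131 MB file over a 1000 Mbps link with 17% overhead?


Effective throughput = 1000 * (1 - 17/100) = 830 Mbps
File size in Mb = 131 * 8 = 1048 Mb
Time = 1048 / 830
Time = 1.2627 seconds


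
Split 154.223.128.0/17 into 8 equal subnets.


New prefix = 17 + 3 = 20
Each subnet has 4096 addresses
  154.223.128.0/20
  154.223.144.0/20
  154.223.160.0/20
  154.223.176.0/20
  154.223.192.0/20
  154.223.208.0/20
  154.223.224.0/20
  154.223.240.0/20
Subnets: 154.223.128.0/20, 154.223.144.0/20, 154.223.160.0/20, 154.223.176.0/20, 154.223.192.0/20, 154.223.208.0/20, 154.223.224.0/20, 154.223.240.0/20


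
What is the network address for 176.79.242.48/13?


IP:   10110000.01001111.11110010.00110000
Mask: 11111111.11111000.00000000.00000000
AND operation:
Net:  10110000.01001000.00000000.00000000
Network: 176.72.0.0/13


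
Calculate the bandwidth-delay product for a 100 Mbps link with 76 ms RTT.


BDP = bandwidth * RTT
= 100 Mbps * 76 ms
= 100 * 1e6 * 76 / 1000 bits
= 7600000 bits
= 950000 bytes
= 927.7344 KB
BDP = 7600000 bits (950000 bytes)


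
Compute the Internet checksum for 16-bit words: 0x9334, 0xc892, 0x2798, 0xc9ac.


Sum all words (with carry folding):
+ 0x9334 = 0x9334
+ 0xc892 = 0x5bc7
+ 0x2798 = 0x835f
+ 0xc9ac = 0x4d0c
One's complement: ~0x4d0c
Checksum = 0xb2f3


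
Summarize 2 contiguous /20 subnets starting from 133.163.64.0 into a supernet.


Original prefix: /20
Number of subnets: 2 = 2^1
New prefix = 20 - 1 = 19
Supernet: 133.163.64.0/19


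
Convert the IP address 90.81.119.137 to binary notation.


90 = 01011010
81 = 01010001
119 = 01110111
137 = 10001001
Binary: 01011010.01010001.01110111.10001001


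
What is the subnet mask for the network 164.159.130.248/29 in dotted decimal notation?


/29 means 29 network bits, 3 host bits
Binary: 11111111111111111111111111111000
Mask: 255.255.255.248


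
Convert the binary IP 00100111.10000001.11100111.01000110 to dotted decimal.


00100111 = 39
10000001 = 129
11100111 = 231
01000110 = 70
IP: 39.129.231.70


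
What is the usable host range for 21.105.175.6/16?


Network: 21.105.0.0
Broadcast: 21.105.255.255
First usable = network + 1
Last usable = broadcast - 1
Range: 21.105.0.1 to 21.105.255.254


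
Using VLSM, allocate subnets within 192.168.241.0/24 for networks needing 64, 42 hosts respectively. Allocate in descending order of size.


64 hosts -> /25 (126 usable): 192.168.241.0/25
42 hosts -> /26 (62 usable): 192.168.241.128/26
Allocation: 192.168.241.0/25 (64 hosts, 126 usable); 192.168.241.128/26 (42 hosts, 62 usable)


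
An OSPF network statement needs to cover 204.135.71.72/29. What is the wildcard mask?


Subnet mask: 255.255.255.248
Wildcard = 255.255.255.255 - subnet mask
255 - 255 = 0
255 - 255 = 0
255 - 255 = 0
255 - 248 = 7
Wildcard: 0.0.0.7


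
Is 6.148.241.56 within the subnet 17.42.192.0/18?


Subnet network: 17.42.192.0
Test IP AND mask: 6.148.192.0
No, 6.148.241.56 is not in 17.42.192.0/18


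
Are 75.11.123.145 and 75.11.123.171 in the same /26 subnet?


Mask: 255.255.255.192
75.11.123.145 AND mask = 75.11.123.128
75.11.123.171 AND mask = 75.11.123.128
Yes, same subnet (75.11.123.128)


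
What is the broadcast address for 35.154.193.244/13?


Network: 35.152.0.0/13
Host bits = 19
Set all host bits to 1:
Broadcast: 35.159.255.255


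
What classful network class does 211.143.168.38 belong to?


First octet: 211
Binary: 11010011
110xxxxx -> Class C (192-223)
Class C, default mask 255.255.255.0 (/24)


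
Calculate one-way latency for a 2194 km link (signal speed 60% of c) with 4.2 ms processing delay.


Speed = 0.6 * 3e5 km/s = 180000 km/s
Propagation delay = 2194 / 180000 = 0.0122 s = 12.1889 ms
Processing delay = 4.2 ms
Total one-way latency = 16.3889 ms


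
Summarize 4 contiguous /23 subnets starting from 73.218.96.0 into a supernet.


Original prefix: /23
Number of subnets: 4 = 2^2
New prefix = 23 - 2 = 21
Supernet: 73.218.96.0/21


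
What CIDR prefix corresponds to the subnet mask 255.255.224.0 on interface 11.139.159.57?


Binary: 11111111.11111111.11100000.00000000
Count leading 1s
Prefix: /19


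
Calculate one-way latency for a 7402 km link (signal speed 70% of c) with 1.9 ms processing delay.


Speed = 0.7 * 3e5 km/s = 210000 km/s
Propagation delay = 7402 / 210000 = 0.0352 s = 35.2476 ms
Processing delay = 1.9 ms
Total one-way latency = 37.1476 ms


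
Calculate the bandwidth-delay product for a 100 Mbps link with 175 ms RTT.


BDP = bandwidth * RTT
= 100 Mbps * 175 ms
= 100 * 1e6 * 175 / 1000 bits
= 17500000 bits
= 2187500 bytes
= 2136.2305 KB
BDP = 17500000 bits (2187500 bytes)


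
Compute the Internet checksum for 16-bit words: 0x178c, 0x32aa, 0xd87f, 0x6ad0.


Sum all words (with carry folding):
+ 0x178c = 0x178c
+ 0x32aa = 0x4a36
+ 0xd87f = 0x22b6
+ 0x6ad0 = 0x8d86
One's complement: ~0x8d86
Checksum = 0x7279


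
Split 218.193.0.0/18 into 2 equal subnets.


New prefix = 18 + 1 = 19
Each subnet has 8192 addresses
  218.193.0.0/19
  218.193.32.0/19
Subnets: 218.193.0.0/19, 218.193.32.0/19


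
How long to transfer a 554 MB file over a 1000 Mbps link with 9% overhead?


Effective throughput = 1000 * (1 - 9/100) = 910 Mbps
File size in Mb = 554 * 8 = 4432 Mb
Time = 4432 / 910
Time = 4.8703 seconds


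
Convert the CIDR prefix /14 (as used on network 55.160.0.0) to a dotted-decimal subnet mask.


/14 means 14 network bits, 18 host bits
Binary: 11111111111111000000000000000000
Mask: 255.252.0.0


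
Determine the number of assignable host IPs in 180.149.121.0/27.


Host bits = 32 - 27 = 5
Total addresses = 2^5 = 32
Usable = total - 2 (network and broadcast)
Usable hosts: 30


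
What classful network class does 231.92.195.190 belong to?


First octet: 231
Binary: 11100111
1110xxxx -> Class D (224-239)
Class D (multicast), default mask N/A


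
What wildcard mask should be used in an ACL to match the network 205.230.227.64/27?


Subnet mask: 255.255.255.224
Wildcard = 255.255.255.255 - subnet mask
255 - 255 = 0
255 - 255 = 0
255 - 255 = 0
255 - 224 = 31
Wildcard: 0.0.0.31


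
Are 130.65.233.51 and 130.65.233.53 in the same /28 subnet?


Mask: 255.255.255.240
130.65.233.51 AND mask = 130.65.233.48
130.65.233.53 AND mask = 130.65.233.48
Yes, same subnet (130.65.233.48)


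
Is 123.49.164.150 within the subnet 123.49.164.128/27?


Subnet network: 123.49.164.128
Test IP AND mask: 123.49.164.128
Yes, 123.49.164.150 is in 123.49.164.128/27


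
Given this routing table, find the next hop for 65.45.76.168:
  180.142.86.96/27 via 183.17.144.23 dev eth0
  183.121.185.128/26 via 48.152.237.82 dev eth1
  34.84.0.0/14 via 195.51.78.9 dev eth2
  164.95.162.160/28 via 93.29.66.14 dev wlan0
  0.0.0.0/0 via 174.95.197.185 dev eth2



Longest prefix match for 65.45.76.168:
  /27 180.142.86.96: no
  /26 183.121.185.128: no
  /14 34.84.0.0: no
  /28 164.95.162.160: no
  /0 0.0.0.0: MATCH
Selected: next-hop 174.95.197.185 via eth2 (matched /0)


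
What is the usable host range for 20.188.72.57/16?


Network: 20.188.0.0
Broadcast: 20.188.255.255
First usable = network + 1
Last usable = broadcast - 1
Range: 20.188.0.1 to 20.188.255.254


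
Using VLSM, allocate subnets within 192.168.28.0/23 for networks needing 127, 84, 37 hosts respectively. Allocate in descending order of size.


127 hosts -> /24 (254 usable): 192.168.28.0/24
84 hosts -> /25 (126 usable): 192.168.29.0/25
37 hosts -> /26 (62 usable): 192.168.29.128/26
Allocation: 192.168.28.0/24 (127 hosts, 254 usable); 192.168.29.0/25 (84 hosts, 126 usable); 192.168.29.128/26 (37 hosts, 62 usable)


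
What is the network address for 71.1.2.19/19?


IP:   01000111.00000001.00000010.00010011
Mask: 11111111.11111111.11100000.00000000
AND operation:
Net:  01000111.00000001.00000000.00000000
Network: 71.1.0.0/19


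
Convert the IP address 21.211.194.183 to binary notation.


21 = 00010101
211 = 11010011
194 = 11000010
183 = 10110111
Binary: 00010101.11010011.11000010.10110111


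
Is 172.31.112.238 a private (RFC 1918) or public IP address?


RFC 1918 private ranges:
  10.0.0.0/8 (10.0.0.0 - 10.255.255.255)
  172.16.0.0/12 (172.16.0.0 - 172.31.255.255)
  192.168.0.0/16 (192.168.0.0 - 192.168.255.255)
Private (in 172.16.0.0/12)


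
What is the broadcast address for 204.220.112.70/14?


Network: 204.220.0.0/14
Host bits = 18
Set all host bits to 1:
Broadcast: 204.223.255.255


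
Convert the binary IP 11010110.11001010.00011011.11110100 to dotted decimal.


11010110 = 214
11001010 = 202
00011011 = 27
11110100 = 244
IP: 214.202.27.244


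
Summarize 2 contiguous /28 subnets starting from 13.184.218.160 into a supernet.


Original prefix: /28
Number of subnets: 2 = 2^1
New prefix = 28 - 1 = 27
Supernet: 13.184.218.160/27


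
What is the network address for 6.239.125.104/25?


IP:   00000110.11101111.01111101.01101000
Mask: 11111111.11111111.11111111.10000000
AND operation:
Net:  00000110.11101111.01111101.00000000
Network: 6.239.125.0/25


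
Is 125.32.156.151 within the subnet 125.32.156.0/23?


Subnet network: 125.32.156.0
Test IP AND mask: 125.32.156.0
Yes, 125.32.156.151 is in 125.32.156.0/23


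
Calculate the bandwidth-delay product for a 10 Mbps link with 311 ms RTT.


BDP = bandwidth * RTT
= 10 Mbps * 311 ms
= 10 * 1e6 * 311 / 1000 bits
= 3110000 bits
= 388750 bytes
= 379.6387 KB
BDP = 3110000 bits (388750 bytes)


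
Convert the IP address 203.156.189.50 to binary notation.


203 = 11001011
156 = 10011100
189 = 10111101
50 = 00110010
Binary: 11001011.10011100.10111101.00110010


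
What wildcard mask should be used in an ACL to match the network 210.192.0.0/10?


Subnet mask: 255.192.0.0
Wildcard = 255.255.255.255 - subnet mask
255 - 255 = 0
255 - 192 = 63
255 - 0 = 255
255 - 0 = 255
Wildcard: 0.63.255.255


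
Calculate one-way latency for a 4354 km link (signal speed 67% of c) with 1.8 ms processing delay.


Speed = 0.67 * 3e5 km/s = 201000 km/s
Propagation delay = 4354 / 201000 = 0.0217 s = 21.6617 ms
Processing delay = 1.8 ms
Total one-way latency = 23.4617 ms


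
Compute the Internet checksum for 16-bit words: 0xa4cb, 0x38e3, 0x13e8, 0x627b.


Sum all words (with carry folding):
+ 0xa4cb = 0xa4cb
+ 0x38e3 = 0xddae
+ 0x13e8 = 0xf196
+ 0x627b = 0x5412
One's complement: ~0x5412
Checksum = 0xabed


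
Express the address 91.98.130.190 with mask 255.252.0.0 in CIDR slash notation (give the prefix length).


Binary: 11111111.11111100.00000000.00000000
Count leading 1s
Prefix: /14


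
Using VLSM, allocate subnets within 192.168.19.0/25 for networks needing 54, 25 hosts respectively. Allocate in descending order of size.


54 hosts -> /26 (62 usable): 192.168.19.0/26
25 hosts -> /27 (30 usable): 192.168.19.64/27
Allocation: 192.168.19.0/26 (54 hosts, 62 usable); 192.168.19.64/27 (25 hosts, 30 usable)


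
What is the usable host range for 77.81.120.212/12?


Network: 77.80.0.0
Broadcast: 77.95.255.255
First usable = network + 1
Last usable = broadcast - 1
Range: 77.80.0.1 to 77.95.255.254


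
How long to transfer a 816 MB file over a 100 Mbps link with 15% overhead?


Effective throughput = 100 * (1 - 15/100) = 85 Mbps
File size in Mb = 816 * 8 = 6528 Mb
Time = 6528 / 85
Time = 76.8 seconds


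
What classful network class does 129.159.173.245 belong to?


First octet: 129
Binary: 10000001
10xxxxxx -> Class B (128-191)
Class B, default mask 255.255.0.0 (/16)


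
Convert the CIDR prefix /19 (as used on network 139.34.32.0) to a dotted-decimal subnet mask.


/19 means 19 network bits, 13 host bits
Binary: 11111111111111111110000000000000
Mask: 255.255.224.0


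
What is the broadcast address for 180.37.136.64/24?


Network: 180.37.136.0/24
Host bits = 8
Set all host bits to 1:
Broadcast: 180.37.136.255


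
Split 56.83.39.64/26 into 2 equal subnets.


New prefix = 26 + 1 = 27
Each subnet has 32 addresses
  56.83.39.64/27
  56.83.39.96/27
Subnets: 56.83.39.64/27, 56.83.39.96/27


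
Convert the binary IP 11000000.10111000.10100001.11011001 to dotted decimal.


11000000 = 192
10111000 = 184
10100001 = 161
11011001 = 217
IP: 192.184.161.217


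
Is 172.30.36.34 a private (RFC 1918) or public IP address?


RFC 1918 private ranges:
  10.0.0.0/8 (10.0.0.0 - 10.255.255.255)
  172.16.0.0/12 (172.16.0.0 - 172.31.255.255)
  192.168.0.0/16 (192.168.0.0 - 192.168.255.255)
Private (in 172.16.0.0/12)


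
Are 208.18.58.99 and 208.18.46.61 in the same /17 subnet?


Mask: 255.255.128.0
208.18.58.99 AND mask = 208.18.0.0
208.18.46.61 AND mask = 208.18.0.0
Yes, same subnet (208.18.0.0)


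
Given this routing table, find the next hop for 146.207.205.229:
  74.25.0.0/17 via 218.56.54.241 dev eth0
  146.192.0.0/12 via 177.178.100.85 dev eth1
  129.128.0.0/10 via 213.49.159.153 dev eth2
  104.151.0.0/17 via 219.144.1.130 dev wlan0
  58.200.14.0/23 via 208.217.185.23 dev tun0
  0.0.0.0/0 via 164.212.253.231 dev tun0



Longest prefix match for 146.207.205.229:
  /17 74.25.0.0: no
  /12 146.192.0.0: MATCH
  /10 129.128.0.0: no
  /17 104.151.0.0: no
  /23 58.200.14.0: no
  /0 0.0.0.0: MATCH
Selected: next-hop 177.178.100.85 via eth1 (matched /12)


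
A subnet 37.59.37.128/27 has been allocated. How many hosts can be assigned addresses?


Host bits = 32 - 27 = 5
Total addresses = 2^5 = 32
Usable = total - 2 (network and broadcast)
Usable hosts: 30


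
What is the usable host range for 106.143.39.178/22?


Network: 106.143.36.0
Broadcast: 106.143.39.255
First usable = network + 1
Last usable = broadcast - 1
Range: 106.143.36.1 to 106.143.39.254


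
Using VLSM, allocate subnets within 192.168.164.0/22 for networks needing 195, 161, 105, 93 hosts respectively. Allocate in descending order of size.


195 hosts -> /24 (254 usable): 192.168.164.0/24
161 hosts -> /24 (254 usable): 192.168.165.0/24
105 hosts -> /25 (126 usable): 192.168.166.0/25
93 hosts -> /25 (126 usable): 192.168.166.128/25
Allocation: 192.168.164.0/24 (195 hosts, 254 usable); 192.168.165.0/24 (161 hosts, 254 usable); 192.168.166.0/25 (105 hosts, 126 usable); 192.168.166.128/25 (93 hosts, 126 usable)


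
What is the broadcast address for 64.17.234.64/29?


Network: 64.17.234.64/29
Host bits = 3
Set all host bits to 1:
Broadcast: 64.17.234.71


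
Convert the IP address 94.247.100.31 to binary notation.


94 = 01011110
247 = 11110111
100 = 01100100
31 = 00011111
Binary: 01011110.11110111.01100100.00011111


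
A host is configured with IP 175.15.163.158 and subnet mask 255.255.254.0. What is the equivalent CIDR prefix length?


Binary: 11111111.11111111.11111110.00000000
Count leading 1s
Prefix: /23


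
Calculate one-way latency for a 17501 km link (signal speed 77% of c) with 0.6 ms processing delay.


Speed = 0.77 * 3e5 km/s = 231000 km/s
Propagation delay = 17501 / 231000 = 0.0758 s = 75.7619 ms
Processing delay = 0.6 ms
Total one-way latency = 76.3619 ms


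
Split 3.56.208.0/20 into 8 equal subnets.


New prefix = 20 + 3 = 23
Each subnet has 512 addresses
  3.56.208.0/23
  3.56.210.0/23
  3.56.212.0/23
  3.56.214.0/23
  3.56.216.0/23
  3.56.218.0/23
  3.56.220.0/23
  3.56.222.0/23
Subnets: 3.56.208.0/23, 3.56.210.0/23, 3.56.212.0/23, 3.56.214.0/23, 3.56.216.0/23, 3.56.218.0/23, 3.56.220.0/23, 3.56.222.0/23


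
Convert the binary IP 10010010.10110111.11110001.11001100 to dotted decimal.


10010010 = 146
10110111 = 183
11110001 = 241
11001100 = 204
IP: 146.183.241.204


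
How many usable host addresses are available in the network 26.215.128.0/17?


Host bits = 32 - 17 = 15
Total addresses = 2^15 = 32768
Usable = total - 2 (network and broadcast)
Usable hosts: 32766


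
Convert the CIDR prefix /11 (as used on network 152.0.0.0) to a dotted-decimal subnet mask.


/11 means 11 network bits, 21 host bits
Binary: 11111111111000000000000000000000
Mask: 255.224.0.0


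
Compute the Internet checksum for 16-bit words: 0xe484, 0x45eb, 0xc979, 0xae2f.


Sum all words (with carry folding):
+ 0xe484 = 0xe484
+ 0x45eb = 0x2a70
+ 0xc979 = 0xf3e9
+ 0xae2f = 0xa219
One's complement: ~0xa219
Checksum = 0x5de6


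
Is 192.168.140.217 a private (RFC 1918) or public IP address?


RFC 1918 private ranges:
  10.0.0.0/8 (10.0.0.0 - 10.255.255.255)
  172.16.0.0/12 (172.16.0.0 - 172.31.255.255)
  192.168.0.0/16 (192.168.0.0 - 192.168.255.255)
Private (in 192.168.0.0/16)


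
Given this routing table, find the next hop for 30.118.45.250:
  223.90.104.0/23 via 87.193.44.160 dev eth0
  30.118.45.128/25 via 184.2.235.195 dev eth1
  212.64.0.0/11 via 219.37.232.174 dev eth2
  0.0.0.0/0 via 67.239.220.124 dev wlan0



Longest prefix match for 30.118.45.250:
  /23 223.90.104.0: no
  /25 30.118.45.128: MATCH
  /11 212.64.0.0: no
  /0 0.0.0.0: MATCH
Selected: next-hop 184.2.235.195 via eth1 (matched /25)


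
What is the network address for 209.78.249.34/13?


IP:   11010001.01001110.11111001.00100010
Mask: 11111111.11111000.00000000.00000000
AND operation:
Net:  11010001.01001000.00000000.00000000
Network: 209.72.0.0/13


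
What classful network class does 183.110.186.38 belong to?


First octet: 183
Binary: 10110111
10xxxxxx -> Class B (128-191)
Class B, default mask 255.255.0.0 (/16)


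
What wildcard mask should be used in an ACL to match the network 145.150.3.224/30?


Subnet mask: 255.255.255.252
Wildcard = 255.255.255.255 - subnet mask
255 - 255 = 0
255 - 255 = 0
255 - 255 = 0
255 - 252 = 3
Wildcard: 0.0.0.3


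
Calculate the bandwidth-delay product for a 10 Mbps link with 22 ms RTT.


BDP = bandwidth * RTT
= 10 Mbps * 22 ms
= 10 * 1e6 * 22 / 1000 bits
= 220000 bits
= 27500 bytes
= 26.8555 KB
BDP = 220000 bits (27500 bytes)


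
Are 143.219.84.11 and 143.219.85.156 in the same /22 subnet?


Mask: 255.255.252.0
143.219.84.11 AND mask = 143.219.84.0
143.219.85.156 AND mask = 143.219.84.0
Yes, same subnet (143.219.84.0)


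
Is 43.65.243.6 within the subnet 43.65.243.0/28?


Subnet network: 43.65.243.0
Test IP AND mask: 43.65.243.0
Yes, 43.65.243.6 is in 43.65.243.0/28


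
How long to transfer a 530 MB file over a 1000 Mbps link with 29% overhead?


Effective throughput = 1000 * (1 - 29/100) = 710 Mbps
File size in Mb = 530 * 8 = 4240 Mb
Time = 4240 / 710
Time = 5.9718 seconds


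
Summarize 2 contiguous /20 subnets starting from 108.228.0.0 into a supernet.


Original prefix: /20
Number of subnets: 2 = 2^1
New prefix = 20 - 1 = 19
Supernet: 108.228.0.0/19


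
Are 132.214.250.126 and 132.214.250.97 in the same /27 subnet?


Mask: 255.255.255.224
132.214.250.126 AND mask = 132.214.250.96
132.214.250.97 AND mask = 132.214.250.96
Yes, same subnet (132.214.250.96)


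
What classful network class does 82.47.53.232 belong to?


First octet: 82
Binary: 01010010
0xxxxxxx -> Class A (1-126)
Class A, default mask 255.0.0.0 (/8)


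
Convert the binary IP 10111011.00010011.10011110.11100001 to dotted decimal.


10111011 = 187
00010011 = 19
10011110 = 158
11100001 = 225
IP: 187.19.158.225


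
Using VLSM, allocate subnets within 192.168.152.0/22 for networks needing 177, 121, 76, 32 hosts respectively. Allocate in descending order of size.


177 hosts -> /24 (254 usable): 192.168.152.0/24
121 hosts -> /25 (126 usable): 192.168.153.0/25
76 hosts -> /25 (126 usable): 192.168.153.128/25
32 hosts -> /26 (62 usable): 192.168.154.0/26
Allocation: 192.168.152.0/24 (177 hosts, 254 usable); 192.168.153.0/25 (121 hosts, 126 usable); 192.168.153.128/25 (76 hosts, 126 usable); 192.168.154.0/26 (32 hosts, 62 usable)


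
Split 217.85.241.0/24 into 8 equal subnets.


New prefix = 24 + 3 = 27
Each subnet has 32 addresses
  217.85.241.0/27
  217.85.241.32/27
  217.85.241.64/27
  217.85.241.96/27
  217.85.241.128/27
  217.85.241.160/27
  217.85.241.192/27
  217.85.241.224/27
Subnets: 217.85.241.0/27, 217.85.241.32/27, 217.85.241.64/27, 217.85.241.96/27, 217.85.241.128/27, 217.85.241.160/27, 217.85.241.192/27, 217.85.241.224/27


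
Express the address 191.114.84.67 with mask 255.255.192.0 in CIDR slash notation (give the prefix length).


Binary: 11111111.11111111.11000000.00000000
Count leading 1s
Prefix: /18


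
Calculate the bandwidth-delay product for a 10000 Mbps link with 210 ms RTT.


BDP = bandwidth * RTT
= 10000 Mbps * 210 ms
= 10000 * 1e6 * 210 / 1000 bits
= 2100000000 bits
= 262500000 bytes
= 256347.6562 KB
BDP = 2100000000 bits (262500000 bytes)


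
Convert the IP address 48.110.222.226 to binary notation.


48 = 00110000
110 = 01101110
222 = 11011110
226 = 11100010
Binary: 00110000.01101110.11011110.11100010


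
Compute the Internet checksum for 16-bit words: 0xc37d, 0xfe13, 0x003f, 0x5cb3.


Sum all words (with carry folding):
+ 0xc37d = 0xc37d
+ 0xfe13 = 0xc191
+ 0x003f = 0xc1d0
+ 0x5cb3 = 0x1e84
One's complement: ~0x1e84
Checksum = 0xe17b


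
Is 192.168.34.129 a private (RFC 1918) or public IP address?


RFC 1918 private ranges:
  10.0.0.0/8 (10.0.0.0 - 10.255.255.255)
  172.16.0.0/12 (172.16.0.0 - 172.31.255.255)
  192.168.0.0/16 (192.168.0.0 - 192.168.255.255)
Private (in 192.168.0.0/16)


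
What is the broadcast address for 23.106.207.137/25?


Network: 23.106.207.128/25
Host bits = 7
Set all host bits to 1:
Broadcast: 23.106.207.255


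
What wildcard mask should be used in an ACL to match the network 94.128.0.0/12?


Subnet mask: 255.240.0.0
Wildcard = 255.255.255.255 - subnet mask
255 - 255 = 0
255 - 240 = 15
255 - 0 = 255
255 - 0 = 255
Wildcard: 0.15.255.255


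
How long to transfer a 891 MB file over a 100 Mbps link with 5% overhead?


Effective throughput = 100 * (1 - 5/100) = 95 Mbps
File size in Mb = 891 * 8 = 7128 Mb
Time = 7128 / 95
Time = 75.0316 seconds


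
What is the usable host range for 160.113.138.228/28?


Network: 160.113.138.224
Broadcast: 160.113.138.239
First usable = network + 1
Last usable = broadcast - 1
Range: 160.113.138.225 to 160.113.138.238


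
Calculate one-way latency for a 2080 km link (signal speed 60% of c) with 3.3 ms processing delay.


Speed = 0.6 * 3e5 km/s = 180000 km/s
Propagation delay = 2080 / 180000 = 0.0116 s = 11.5556 ms
Processing delay = 3.3 ms
Total one-way latency = 14.8556 ms


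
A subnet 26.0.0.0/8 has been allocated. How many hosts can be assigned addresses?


Host bits = 32 - 8 = 24
Total addresses = 2^24 = 16777216
Usable = total - 2 (network and broadcast)
Usable hosts: 16777214


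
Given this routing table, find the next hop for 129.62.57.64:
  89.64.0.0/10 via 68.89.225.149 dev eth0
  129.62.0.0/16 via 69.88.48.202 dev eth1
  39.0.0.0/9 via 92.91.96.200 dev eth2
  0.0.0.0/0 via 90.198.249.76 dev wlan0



Longest prefix match for 129.62.57.64:
  /10 89.64.0.0: no
  /16 129.62.0.0: MATCH
  /9 39.0.0.0: no
  /0 0.0.0.0: MATCH
Selected: next-hop 69.88.48.202 via eth1 (matched /16)


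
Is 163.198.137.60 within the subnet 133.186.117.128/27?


Subnet network: 133.186.117.128
Test IP AND mask: 163.198.137.32
No, 163.198.137.60 is not in 133.186.117.128/27


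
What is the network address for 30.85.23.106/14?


IP:   00011110.01010101.00010111.01101010
Mask: 11111111.11111100.00000000.00000000
AND operation:
Net:  00011110.01010100.00000000.00000000
Network: 30.84.0.0/14


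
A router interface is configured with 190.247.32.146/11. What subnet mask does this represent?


/11 means 11 network bits, 21 host bits
Binary: 11111111111000000000000000000000
Mask: 255.224.0.0


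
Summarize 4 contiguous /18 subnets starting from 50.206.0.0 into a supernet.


Original prefix: /18
Number of subnets: 4 = 2^2
New prefix = 18 - 2 = 16
Supernet: 50.206.0.0/16


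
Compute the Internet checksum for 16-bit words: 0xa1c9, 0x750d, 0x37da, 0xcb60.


Sum all words (with carry folding):
+ 0xa1c9 = 0xa1c9
+ 0x750d = 0x16d7
+ 0x37da = 0x4eb1
+ 0xcb60 = 0x1a12
One's complement: ~0x1a12
Checksum = 0xe5ed


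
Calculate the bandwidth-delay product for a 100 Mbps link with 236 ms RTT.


BDP = bandwidth * RTT
= 100 Mbps * 236 ms
= 100 * 1e6 * 236 / 1000 bits
= 23600000 bits
= 2950000 bytes
= 2880.8594 KB
BDP = 23600000 bits (2950000 bytes)


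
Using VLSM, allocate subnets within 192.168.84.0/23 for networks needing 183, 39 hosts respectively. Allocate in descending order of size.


183 hosts -> /24 (254 usable): 192.168.84.0/24
39 hosts -> /26 (62 usable): 192.168.85.0/26
Allocation: 192.168.84.0/24 (183 hosts, 254 usable); 192.168.85.0/26 (39 hosts, 62 usable)


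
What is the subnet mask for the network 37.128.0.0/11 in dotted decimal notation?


/11 means 11 network bits, 21 host bits
Binary: 11111111111000000000000000000000
Mask: 255.224.0.0


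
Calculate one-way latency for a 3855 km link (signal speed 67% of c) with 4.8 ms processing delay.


Speed = 0.67 * 3e5 km/s = 201000 km/s
Propagation delay = 3855 / 201000 = 0.0192 s = 19.1791 ms
Processing delay = 4.8 ms
Total one-way latency = 23.9791 ms


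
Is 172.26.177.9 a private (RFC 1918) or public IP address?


RFC 1918 private ranges:
  10.0.0.0/8 (10.0.0.0 - 10.255.255.255)
  172.16.0.0/12 (172.16.0.0 - 172.31.255.255)
  192.168.0.0/16 (192.168.0.0 - 192.168.255.255)
Private (in 172.16.0.0/12)


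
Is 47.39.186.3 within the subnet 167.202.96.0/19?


Subnet network: 167.202.96.0
Test IP AND mask: 47.39.160.0
No, 47.39.186.3 is not in 167.202.96.0/19


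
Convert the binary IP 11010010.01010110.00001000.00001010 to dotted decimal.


11010010 = 210
01010110 = 86
00001000 = 8
00001010 = 10
IP: 210.86.8.10


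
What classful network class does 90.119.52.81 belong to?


First octet: 90
Binary: 01011010
0xxxxxxx -> Class A (1-126)
Class A, default mask 255.0.0.0 (/8)


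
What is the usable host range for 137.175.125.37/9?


Network: 137.128.0.0
Broadcast: 137.255.255.255
First usable = network + 1
Last usable = broadcast - 1
Range: 137.128.0.1 to 137.255.255.254


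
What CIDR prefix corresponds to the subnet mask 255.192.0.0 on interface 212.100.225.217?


Binary: 11111111.11000000.00000000.00000000
Count leading 1s
Prefix: /10


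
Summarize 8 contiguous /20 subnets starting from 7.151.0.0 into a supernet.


Original prefix: /20
Number of subnets: 8 = 2^3
New prefix = 20 - 3 = 17
Supernet: 7.151.0.0/17


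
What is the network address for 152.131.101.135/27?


IP:   10011000.10000011.01100101.10000111
Mask: 11111111.11111111.11111111.11100000
AND operation:
Net:  10011000.10000011.01100101.10000000
Network: 152.131.101.128/27


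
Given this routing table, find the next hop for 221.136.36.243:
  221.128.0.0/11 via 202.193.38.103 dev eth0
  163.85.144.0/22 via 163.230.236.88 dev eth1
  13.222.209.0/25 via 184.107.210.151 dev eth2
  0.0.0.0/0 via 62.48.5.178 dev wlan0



Longest prefix match for 221.136.36.243:
  /11 221.128.0.0: MATCH
  /22 163.85.144.0: no
  /25 13.222.209.0: no
  /0 0.0.0.0: MATCH
Selected: next-hop 202.193.38.103 via eth0 (matched /11)


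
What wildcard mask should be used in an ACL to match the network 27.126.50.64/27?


Subnet mask: 255.255.255.224
Wildcard = 255.255.255.255 - subnet mask
255 - 255 = 0
255 - 255 = 0
255 - 255 = 0
255 - 224 = 31
Wildcard: 0.0.0.31


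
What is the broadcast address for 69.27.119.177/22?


Network: 69.27.116.0/22
Host bits = 10
Set all host bits to 1:
Broadcast: 69.27.119.255


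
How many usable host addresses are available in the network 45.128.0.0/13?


Host bits = 32 - 13 = 19
Total addresses = 2^19 = 524288
Usable = total - 2 (network and broadcast)
Usable hosts: 524286


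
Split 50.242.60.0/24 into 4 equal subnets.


New prefix = 24 + 2 = 26
Each subnet has 64 addresses
  50.242.60.0/26
  50.242.60.64/26
  50.242.60.128/26
  50.242.60.192/26
Subnets: 50.242.60.0/26, 50.242.60.64/26, 50.242.60.128/26, 50.242.60.192/26


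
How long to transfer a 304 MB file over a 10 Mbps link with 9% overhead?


Effective throughput = 10 * (1 - 9/100) = 9.1 Mbps
File size in Mb = 304 * 8 = 2432 Mb
Time = 2432 / 9.1
Time = 267.2527 seconds


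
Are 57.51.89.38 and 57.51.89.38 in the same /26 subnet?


Mask: 255.255.255.192
57.51.89.38 AND mask = 57.51.89.0
57.51.89.38 AND mask = 57.51.89.0
Yes, same subnet (57.51.89.0)


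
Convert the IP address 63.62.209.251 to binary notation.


63 = 00111111
62 = 00111110
209 = 11010001
251 = 11111011
Binary: 00111111.00111110.11010001.11111011


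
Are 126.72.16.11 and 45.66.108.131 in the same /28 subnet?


Mask: 255.255.255.240
126.72.16.11 AND mask = 126.72.16.0
45.66.108.131 AND mask = 45.66.108.128
No, different subnets (126.72.16.0 vs 45.66.108.128)


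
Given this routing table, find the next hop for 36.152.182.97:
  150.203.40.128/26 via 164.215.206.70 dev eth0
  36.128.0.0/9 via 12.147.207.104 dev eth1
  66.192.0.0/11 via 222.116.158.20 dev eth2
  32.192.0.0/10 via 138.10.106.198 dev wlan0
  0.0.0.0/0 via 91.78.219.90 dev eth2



Longest prefix match for 36.152.182.97:
  /26 150.203.40.128: no
  /9 36.128.0.0: MATCH
  /11 66.192.0.0: no
  /10 32.192.0.0: no
  /0 0.0.0.0: MATCH
Selected: next-hop 12.147.207.104 via eth1 (matched /9)


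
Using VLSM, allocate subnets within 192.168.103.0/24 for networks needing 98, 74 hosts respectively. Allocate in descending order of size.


98 hosts -> /25 (126 usable): 192.168.103.0/25
74 hosts -> /25 (126 usable): 192.168.103.128/25
Allocation: 192.168.103.0/25 (98 hosts, 126 usable); 192.168.103.128/25 (74 hosts, 126 usable)


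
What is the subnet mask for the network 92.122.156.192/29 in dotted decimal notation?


/29 means 29 network bits, 3 host bits
Binary: 11111111111111111111111111111000
Mask: 255.255.255.248


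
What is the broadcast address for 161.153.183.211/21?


Network: 161.153.176.0/21
Host bits = 11
Set all host bits to 1:
Broadcast: 161.153.183.255


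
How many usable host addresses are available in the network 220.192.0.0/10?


Host bits = 32 - 10 = 22
Total addresses = 2^22 = 4194304
Usable = total - 2 (network and broadcast)
Usable hosts: 4194302


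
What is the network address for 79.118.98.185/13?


IP:   01001111.01110110.01100010.10111001
Mask: 11111111.11111000.00000000.00000000
AND operation:
Net:  01001111.01110000.00000000.00000000
Network: 79.112.0.0/13


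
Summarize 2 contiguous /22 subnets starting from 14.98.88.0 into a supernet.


Original prefix: /22
Number of subnets: 2 = 2^1
New prefix = 22 - 1 = 21
Supernet: 14.98.88.0/21


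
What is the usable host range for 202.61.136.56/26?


Network: 202.61.136.0
Broadcast: 202.61.136.63
First usable = network + 1
Last usable = broadcast - 1
Range: 202.61.136.1 to 202.61.136.62


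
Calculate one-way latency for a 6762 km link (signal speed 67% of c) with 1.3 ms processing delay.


Speed = 0.67 * 3e5 km/s = 201000 km/s
Propagation delay = 6762 / 201000 = 0.0336 s = 33.6418 ms
Processing delay = 1.3 ms
Total one-way latency = 34.9418 ms
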